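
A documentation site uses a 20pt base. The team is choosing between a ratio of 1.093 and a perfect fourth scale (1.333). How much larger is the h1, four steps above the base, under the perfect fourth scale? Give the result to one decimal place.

At 1.093: 20.0 × 1.093⁴ = 28.544pt
Perfect fourth: 20.0 × 1.333⁴ = 63.147pt
Difference: 63.147 − 28.544 = 34.603pt

34.6pt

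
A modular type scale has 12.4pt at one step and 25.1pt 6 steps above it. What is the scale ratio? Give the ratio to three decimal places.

The ratio satisfies 12.4 × r⁶ = 25.1, so r = (25.1 / 12.4)^(1/6).
r = 2.0242^(1/6) ≈ 1.1247

1.125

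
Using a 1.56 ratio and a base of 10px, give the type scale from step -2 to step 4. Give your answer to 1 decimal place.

Step -2: 10.0 ÷ 1.56² = 4.1
Step -1: 10.0 ÷ 1.56 = 6.4
Step 0: 10px
Step 1: 10.0 × 1.56 = 15.6
Step 2: 10.0 × 1.56² = 24.3
Step 3: 10.0 × 1.56³ = 38.0
Step 4: 10.0 × 1.56⁴ = 59.2

4.1px, 6.4px, 10.0px, 15.6px, 24.3px, 38.0px, 59.2px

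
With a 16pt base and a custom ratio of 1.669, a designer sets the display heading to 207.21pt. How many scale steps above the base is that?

5

1.669ⁿ = 207.21 / 16 = 12.9506
n = ln(12.9506) / ln(1.669) = 2.5611 / 0.5122 ≈ 5.00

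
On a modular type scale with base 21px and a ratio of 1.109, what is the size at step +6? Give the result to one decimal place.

39.1px

Every step multiplies by the scale ratio.
21.0 × 1.109⁶ = 21.0 × 1.86033 ≈ 39.07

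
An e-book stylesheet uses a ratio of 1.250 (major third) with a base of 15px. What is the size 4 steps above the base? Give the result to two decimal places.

Each step on a modular scale multiplies by the ratio, so the size n steps from the base is base × ratioⁿ.
15.0 × 1.250⁴ = 15.0 × 2.44141 ≈ 36.62

36.62px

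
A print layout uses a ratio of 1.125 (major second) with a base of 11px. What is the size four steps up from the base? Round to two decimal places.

17.62px

Every step multiplies by the scale ratio.
11.0 × 1.125⁴ = 11.0 × 1.60181 ≈ 17.62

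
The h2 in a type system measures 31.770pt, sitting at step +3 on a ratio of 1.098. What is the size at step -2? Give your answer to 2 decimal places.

19.91pt

Moving from step +3 to step -2 is 5 steps down, so divide by r⁵.
31.770 ÷ 1.098⁵ = 31.770 ÷ 1.59592 ≈ 19.907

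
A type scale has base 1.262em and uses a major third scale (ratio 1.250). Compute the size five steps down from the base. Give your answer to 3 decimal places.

Each step on a modular scale multiplies by the ratio, so the size n steps from the base is base × ratioⁿ.
1.262 ÷ 1.250⁵ = 1.262 ÷ 3.05176 ≈ 0.414

0.414em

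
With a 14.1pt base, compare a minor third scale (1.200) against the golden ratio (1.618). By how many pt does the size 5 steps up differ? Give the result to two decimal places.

121.27pt

Minor third: 14.1 × 1.200⁵ = 35.0853pt
Golden ratio: 14.1 × 1.618⁵ = 156.3550pt
Difference: 156.3550 − 35.0853 = 121.2697pt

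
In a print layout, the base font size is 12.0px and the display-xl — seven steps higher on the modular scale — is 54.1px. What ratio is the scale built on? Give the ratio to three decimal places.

1.240

The ratio satisfies 12.0 × r⁷ = 54.1, so r = (54.1 / 12.0)^(1/7).
r = 4.5083^(1/7) ≈ 1.2400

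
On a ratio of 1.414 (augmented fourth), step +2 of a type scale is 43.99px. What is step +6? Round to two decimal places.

175.85px

43.99 × 1.414⁴ = 43.99 × 3.99758 ≈ 175.854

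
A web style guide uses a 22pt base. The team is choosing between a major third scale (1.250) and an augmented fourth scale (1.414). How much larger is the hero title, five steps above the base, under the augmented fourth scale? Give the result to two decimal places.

57.22pt

Major third: 22.0 × 1.250⁵ = 67.1387pt
Augmented fourth: 22.0 × 1.414⁵ = 124.3569pt
Difference: 124.3569 − 67.1387 = 57.2182pt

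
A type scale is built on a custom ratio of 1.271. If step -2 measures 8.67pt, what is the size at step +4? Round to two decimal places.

36.55pt

8.67 × 1.271⁶ = 8.67 × 4.21573 ≈ 36.550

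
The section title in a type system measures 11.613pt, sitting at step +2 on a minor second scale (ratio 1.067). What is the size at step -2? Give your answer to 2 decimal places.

8.96pt

The gap is -2 − (2) = -4 steps, so the factor is 1.067^-4.
11.613 ÷ 1.067⁴ = 11.613 ÷ 1.29616 ≈ 8.960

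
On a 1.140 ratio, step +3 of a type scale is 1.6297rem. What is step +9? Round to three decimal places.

Moving from step +3 to step +9 is 6 steps up, so multiply by r⁶.
1.6297 × 1.140⁶ = 1.6297 × 2.19497 ≈ 3.577

3.577rem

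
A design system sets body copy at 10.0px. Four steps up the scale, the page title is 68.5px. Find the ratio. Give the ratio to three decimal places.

The ratio satisfies 10.0 × r⁴ = 68.5, so r = (68.5 / 10.0)^(1/4).
r = 6.8500^(1/4) ≈ 1.6178

1.618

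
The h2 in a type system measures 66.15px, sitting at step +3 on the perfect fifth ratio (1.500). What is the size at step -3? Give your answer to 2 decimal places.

5.81px

66.15 ÷ 1.500⁶ = 66.15 ÷ 11.39062 ≈ 5.807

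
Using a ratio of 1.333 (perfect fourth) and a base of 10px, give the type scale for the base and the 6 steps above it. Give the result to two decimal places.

Step 0: 10px
Step 1: 10.0 × 1.333 = 13.33
Step 2: 10.0 × 1.333² = 17.77
Step 3: 10.0 × 1.333³ = 23.69
Step 4: 10.0 × 1.333⁴ = 31.57
Step 5: 10.0 × 1.333⁵ = 42.09
Step 6: 10.0 × 1.333⁶ = 56.10

10.00px, 13.33px, 17.77px, 23.69px, 31.57px, 42.09px, 56.10px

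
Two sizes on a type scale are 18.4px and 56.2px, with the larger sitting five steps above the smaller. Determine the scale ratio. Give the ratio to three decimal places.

The ratio satisfies 18.4 × r⁵ = 56.2, so r = (56.2 / 18.4)^(1/5).
r = 3.0543^(1/5) ≈ 1.2502

1.250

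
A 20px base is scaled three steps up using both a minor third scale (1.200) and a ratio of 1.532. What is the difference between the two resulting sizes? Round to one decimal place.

37.4px

Minor third: 20.0 × 1.200³ = 34.560px
At 1.532: 20.0 × 1.532³ = 71.913px
Difference: 71.913 − 34.560 = 37.353px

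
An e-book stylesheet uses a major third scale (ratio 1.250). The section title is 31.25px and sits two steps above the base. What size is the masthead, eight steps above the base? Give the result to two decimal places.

31.25 × 1.250⁶ = 31.25 × 3.81470 ≈ 119.209

119.21px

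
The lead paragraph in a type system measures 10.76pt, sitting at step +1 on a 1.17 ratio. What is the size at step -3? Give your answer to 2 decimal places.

The gap is -3 − (1) = -4 steps, so the factor is 1.17^-4.
10.76 ÷ 1.17⁴ = 10.76 ÷ 1.87389 ≈ 5.742

5.74pt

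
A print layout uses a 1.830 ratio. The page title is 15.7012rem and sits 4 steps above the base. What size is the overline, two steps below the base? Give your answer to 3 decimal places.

Moving from step +4 to step -2 is 6 steps down, so divide by r⁶.
15.7012 ÷ 1.830⁶ = 15.7012 ÷ 37.55835 ≈ 0.418

0.418rem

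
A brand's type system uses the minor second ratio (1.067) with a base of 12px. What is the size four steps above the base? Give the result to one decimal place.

12.0 × 1.067⁴ = 12.0 × 1.29616 ≈ 15.55

15.6px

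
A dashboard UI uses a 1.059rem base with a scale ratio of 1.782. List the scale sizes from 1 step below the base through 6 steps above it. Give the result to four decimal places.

0.5943rem, 1.0590rem, 1.8871rem, 3.3629rem, 5.9927rem, 10.6789rem, 19.0298rem, 33.9111rem

Step -1: 1.059 ÷ 1.782 = 0.5943
Step 0: 1.059rem
Step 1: 1.059 × 1.782 = 1.8871
Step 2: 1.059 × 1.782² = 3.3629
Step 3: 1.059 × 1.782³ = 5.9927
Step 4: 1.059 × 1.782⁴ = 10.6789
Step 5: 1.059 × 1.782⁵ = 19.0298
Step 6: 1.059 × 1.782⁶ = 33.9111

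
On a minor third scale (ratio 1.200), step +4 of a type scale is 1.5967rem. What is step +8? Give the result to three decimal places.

3.311rem

The gap is 8 − (4) = 4 steps, so the factor is 1.200^4.
1.5967 × 1.200⁴ = 1.5967 × 2.07360 ≈ 3.311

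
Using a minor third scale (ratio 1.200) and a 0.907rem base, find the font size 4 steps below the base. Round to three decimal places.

A modular type scale is a geometric sequence: sizeₙ = base × rⁿ.
0.907 ÷ 1.200⁴ = 0.907 ÷ 2.07360 ≈ 0.437

0.437rem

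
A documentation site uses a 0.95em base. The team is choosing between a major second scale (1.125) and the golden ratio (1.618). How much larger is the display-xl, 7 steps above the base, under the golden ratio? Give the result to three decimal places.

25.412em

Major second: 0.95 × 1.125⁷ = 2.16666em
Golden ratio: 0.95 × 1.618⁷ = 27.57866em
Difference: 27.57866 − 2.16666 = 25.41200em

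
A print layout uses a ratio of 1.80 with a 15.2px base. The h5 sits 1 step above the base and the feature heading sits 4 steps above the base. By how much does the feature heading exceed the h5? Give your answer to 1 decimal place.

132.2px

Step 1: 15.2 × 1.80 = 27.360px
Step 4: 15.2 × 1.80⁴ = 159.564px
Difference: 159.564 − 27.360 = 132.204px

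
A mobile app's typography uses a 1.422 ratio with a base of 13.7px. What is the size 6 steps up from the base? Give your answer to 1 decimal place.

Each step on a modular scale multiplies by the ratio, so the size n steps from the base is base × ratioⁿ.
13.7 × 1.422⁶ = 13.7 × 8.26794 ≈ 113.27

113.3px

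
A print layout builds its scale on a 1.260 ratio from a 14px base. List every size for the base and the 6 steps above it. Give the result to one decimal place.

Step 0: 14px
Step 1: 14.0 × 1.260 = 17.6
Step 2: 14.0 × 1.260² = 22.2
Step 3: 14.0 × 1.260³ = 28.0
Step 4: 14.0 × 1.260⁴ = 35.3
Step 5: 14.0 × 1.260⁵ = 44.5
Step 6: 14.0 × 1.260⁶ = 56.0

14.0px, 17.6px, 22.2px, 28.0px, 35.3px, 44.5px, 56.0px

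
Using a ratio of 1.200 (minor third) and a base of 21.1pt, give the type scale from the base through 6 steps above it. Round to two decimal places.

21.10pt, 25.32pt, 30.38pt, 36.46pt, 43.75pt, 52.50pt, 63.00pt

Step 0: 21.1pt
Step 1: 21.1 × 1.200 = 25.32
Step 2: 21.1 × 1.200² = 30.38
Step 3: 21.1 × 1.200³ = 36.46
Step 4: 21.1 × 1.200⁴ = 43.75
Step 5: 21.1 × 1.200⁵ = 52.50
Step 6: 21.1 × 1.200⁶ = 63.00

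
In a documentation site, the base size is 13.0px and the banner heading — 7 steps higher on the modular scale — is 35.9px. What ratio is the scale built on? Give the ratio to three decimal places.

1.156

The ratio satisfies 13.0 × r⁷ = 35.9, so r = (35.9 / 13.0)^(1/7).
r = 2.7615^(1/7) ≈ 1.1562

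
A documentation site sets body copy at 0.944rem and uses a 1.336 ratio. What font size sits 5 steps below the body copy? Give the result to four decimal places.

0.2218rem

0.944 ÷ 1.336⁵ = 0.944 ÷ 4.25630 ≈ 0.2218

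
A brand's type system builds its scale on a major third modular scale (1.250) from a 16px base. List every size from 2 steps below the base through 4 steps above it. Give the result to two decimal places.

10.24px, 12.80px, 16.00px, 20.00px, 25.00px, 31.25px, 39.06px

Step -2: 16.0 ÷ 1.250² = 10.24
Step -1: 16.0 ÷ 1.250 = 12.80
Step 0: 16px
Step 1: 16.0 × 1.250 = 20.00
Step 2: 16.0 × 1.250² = 25.00
Step 3: 16.0 × 1.250³ = 31.25
Step 4: 16.0 × 1.250⁴ = 39.06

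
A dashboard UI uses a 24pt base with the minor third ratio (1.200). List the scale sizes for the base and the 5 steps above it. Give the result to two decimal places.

Step 0: 24pt
Step 1: 24.0 × 1.200 = 28.80
Step 2: 24.0 × 1.200² = 34.56
Step 3: 24.0 × 1.200³ = 41.47
Step 4: 24.0 × 1.200⁴ = 49.77
Step 5: 24.0 × 1.200⁵ = 59.72

24.00pt, 28.80pt, 34.56pt, 41.47pt, 49.77pt, 59.72pt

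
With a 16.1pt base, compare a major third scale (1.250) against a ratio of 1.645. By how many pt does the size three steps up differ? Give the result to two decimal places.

Major third: 16.1 × 1.250³ = 31.4453pt
At 1.645: 16.1 × 1.645³ = 71.6677pt
Difference: 71.6677 − 31.4453 = 40.2224pt

40.22pt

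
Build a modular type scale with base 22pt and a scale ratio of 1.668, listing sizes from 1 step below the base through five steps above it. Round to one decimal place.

13.2pt, 22.0pt, 36.7pt, 61.2pt, 102.1pt, 170.3pt, 284.1pt

Step -1: 22.0 ÷ 1.668 = 13.2
Step 0: 22pt
Step 1: 22.0 × 1.668 = 36.7
Step 2: 22.0 × 1.668² = 61.2
Step 3: 22.0 × 1.668³ = 102.1
Step 4: 22.0 × 1.668⁴ = 170.3
Step 5: 22.0 × 1.668⁵ = 284.1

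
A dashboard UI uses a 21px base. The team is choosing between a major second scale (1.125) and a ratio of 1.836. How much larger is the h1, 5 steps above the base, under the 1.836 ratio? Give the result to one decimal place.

400.3px

Major second: 21.0 × 1.125⁵ = 37.843px
At 1.836: 21.0 × 1.836⁵ = 438.110px
Difference: 438.110 − 37.843 = 400.267px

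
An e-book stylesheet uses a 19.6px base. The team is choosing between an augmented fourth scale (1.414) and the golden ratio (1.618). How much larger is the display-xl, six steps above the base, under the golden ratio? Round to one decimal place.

Augmented fourth: 19.6 × 1.414⁶ = 156.658px
Golden ratio: 19.6 × 1.618⁶ = 351.663px
Difference: 351.663 − 156.658 = 195.005px

195.0px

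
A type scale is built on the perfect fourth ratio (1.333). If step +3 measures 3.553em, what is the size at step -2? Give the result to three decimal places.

0.844em

The gap is -2 − (3) = -5 steps, so the factor is 1.333^-5.
3.553 ÷ 1.333⁵ = 3.553 ÷ 4.20873 ≈ 0.844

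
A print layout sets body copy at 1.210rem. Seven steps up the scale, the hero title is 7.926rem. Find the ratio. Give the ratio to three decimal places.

1.308

The ratio satisfies 1.210 × r⁷ = 7.926, so r = (7.926 / 1.210)^(1/7).
r = 6.5504^(1/7) ≈ 1.3080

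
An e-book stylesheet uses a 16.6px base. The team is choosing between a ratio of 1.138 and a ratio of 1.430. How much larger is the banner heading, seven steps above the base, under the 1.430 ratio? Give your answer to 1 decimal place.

At 1.138: 16.6 × 1.138⁷ = 41.030px
At 1.430: 16.6 × 1.430⁷ = 202.983px
Difference: 202.983 − 41.030 = 161.953px

162.0px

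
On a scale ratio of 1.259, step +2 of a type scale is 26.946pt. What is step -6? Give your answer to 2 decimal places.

4.27pt

The gap is -6 − (2) = -8 steps, so the factor is 1.259^-8.
26.946 ÷ 1.259⁸ = 26.946 ÷ 6.31256 ≈ 4.269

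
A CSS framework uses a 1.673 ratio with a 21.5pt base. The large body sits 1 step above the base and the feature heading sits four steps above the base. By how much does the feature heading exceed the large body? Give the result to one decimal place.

132.5pt

Step 1: 21.5 × 1.673 = 35.970pt
Step 4: 21.5 × 1.673⁴ = 168.431pt
Difference: 168.431 − 35.970 = 132.461pt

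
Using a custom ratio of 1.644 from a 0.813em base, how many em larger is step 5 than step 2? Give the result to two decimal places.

Step 2: 0.813 × 1.644² = 2.1973em
Step 5: 0.813 × 1.644⁵ = 9.7634em
Difference: 9.7634 − 2.1973 = 7.5661em

7.57em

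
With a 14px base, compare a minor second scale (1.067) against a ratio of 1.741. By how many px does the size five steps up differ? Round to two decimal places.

Minor second: 14.0 × 1.067⁵ = 19.3620px
At 1.741: 14.0 × 1.741⁵ = 223.9350px
Difference: 223.9350 − 19.3620 = 204.5730px

204.57px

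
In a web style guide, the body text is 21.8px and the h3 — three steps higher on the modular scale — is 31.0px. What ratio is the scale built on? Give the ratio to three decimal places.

r³ = 31.0 / 21.8, so r = (31.0/21.8)^(1/3).
r = 1.4220^(1/3) ≈ 1.1245

1.125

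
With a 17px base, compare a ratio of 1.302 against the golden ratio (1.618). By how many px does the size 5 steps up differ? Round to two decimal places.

124.91px

At 1.302: 17.0 × 1.302⁵ = 63.6068px
Golden ratio: 17.0 × 1.618⁵ = 188.5131px
Difference: 188.5131 − 63.6068 = 124.9063px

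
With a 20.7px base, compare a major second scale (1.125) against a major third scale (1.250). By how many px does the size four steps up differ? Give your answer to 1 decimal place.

17.4px

Major second: 20.7 × 1.125⁴ = 33.157px
Major third: 20.7 × 1.250⁴ = 50.537px
Difference: 50.537 − 33.157 = 17.380px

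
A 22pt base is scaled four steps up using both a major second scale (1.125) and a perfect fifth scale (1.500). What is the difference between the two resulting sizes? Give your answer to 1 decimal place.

Major second: 22.0 × 1.125⁴ = 35.240pt
Perfect fifth: 22.0 × 1.500⁴ = 111.375pt
Difference: 111.375 − 35.240 = 76.135pt

76.1pt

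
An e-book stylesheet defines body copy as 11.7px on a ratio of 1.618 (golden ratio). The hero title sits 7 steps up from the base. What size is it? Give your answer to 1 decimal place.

339.7px

11.7 × 1.618⁷ = 11.7 × 29.03017 ≈ 339.65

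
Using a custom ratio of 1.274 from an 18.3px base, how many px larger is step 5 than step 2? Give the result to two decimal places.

31.72px

Step 2: 18.3 × 1.274² = 29.7023px
Step 5: 18.3 × 1.274⁵ = 61.4184px
Difference: 61.4184 − 29.7023 = 31.7161px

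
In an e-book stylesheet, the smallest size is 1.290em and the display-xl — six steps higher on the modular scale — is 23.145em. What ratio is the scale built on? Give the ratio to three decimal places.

1.618

The ratio satisfies 1.290 × r⁶ = 23.145, so r = (23.145 / 1.290)^(1/6).
r = 17.9419^(1/6) ≈ 1.6180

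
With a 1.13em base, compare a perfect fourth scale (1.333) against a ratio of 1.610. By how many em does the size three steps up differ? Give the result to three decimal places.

2.039em

Perfect fourth: 1.13 × 1.333³ = 2.67651em
At 1.610: 1.13 × 1.610³ = 4.71581em
Difference: 4.71581 − 2.67651 = 2.03930em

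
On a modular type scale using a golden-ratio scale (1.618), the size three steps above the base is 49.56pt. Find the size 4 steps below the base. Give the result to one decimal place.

1.7pt

49.56 ÷ 1.618⁷ = 49.56 ÷ 29.03017 ≈ 1.707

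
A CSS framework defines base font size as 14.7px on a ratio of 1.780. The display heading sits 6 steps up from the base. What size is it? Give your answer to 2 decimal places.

467.56px

14.7 × 1.780⁶ = 14.7 × 31.80680 ≈ 467.56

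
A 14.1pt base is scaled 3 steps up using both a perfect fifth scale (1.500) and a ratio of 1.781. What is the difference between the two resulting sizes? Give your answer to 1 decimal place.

Perfect fifth: 14.1 × 1.500³ = 47.587pt
At 1.781: 14.1 × 1.781³ = 79.655pt
Difference: 79.655 − 47.587 = 32.068pt

32.1pt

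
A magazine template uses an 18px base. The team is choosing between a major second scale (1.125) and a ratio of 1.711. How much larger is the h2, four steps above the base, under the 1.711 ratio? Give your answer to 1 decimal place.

Major second: 18.0 × 1.125⁴ = 28.833px
At 1.711: 18.0 × 1.711⁴ = 154.267px
Difference: 154.267 − 28.833 = 125.434px

125.4px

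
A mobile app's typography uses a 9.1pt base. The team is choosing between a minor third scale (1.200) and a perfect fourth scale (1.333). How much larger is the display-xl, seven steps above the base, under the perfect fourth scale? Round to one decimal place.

35.4pt

Minor third: 9.1 × 1.200⁷ = 32.607pt
Perfect fourth: 9.1 × 1.333⁷ = 68.054pt
Difference: 68.054 − 32.607 = 35.447pt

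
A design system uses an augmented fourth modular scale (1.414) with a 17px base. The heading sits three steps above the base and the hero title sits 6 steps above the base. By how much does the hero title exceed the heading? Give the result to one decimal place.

87.8px

Step 3: 17.0 × 1.414³ = 48.061px
Step 6: 17.0 × 1.414⁶ = 135.877px
Difference: 135.877 − 48.061 = 87.816px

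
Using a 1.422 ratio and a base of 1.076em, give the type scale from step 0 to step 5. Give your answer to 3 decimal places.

Step 0: 1.076em
Step 1: 1.076 × 1.422 = 1.530
Step 2: 1.076 × 1.422² = 2.176
Step 3: 1.076 × 1.422³ = 3.094
Step 4: 1.076 × 1.422⁴ = 4.400
Step 5: 1.076 × 1.422⁵ = 6.256

1.076em, 1.530em, 2.176em, 3.094em, 4.400em, 6.256em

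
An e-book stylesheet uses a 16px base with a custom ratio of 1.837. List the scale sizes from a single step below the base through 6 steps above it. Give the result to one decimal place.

Step -1: 16.0 ÷ 1.837 = 8.7
Step 0: 16px
Step 1: 16.0 × 1.837 = 29.4
Step 2: 16.0 × 1.837² = 54.0
Step 3: 16.0 × 1.837³ = 99.2
Step 4: 16.0 × 1.837⁴ = 182.2
Step 5: 16.0 × 1.837⁵ = 334.7
Step 6: 16.0 × 1.837⁶ = 614.9

8.7px, 16.0px, 29.4px, 54.0px, 99.2px, 182.2px, 334.7px, 614.9px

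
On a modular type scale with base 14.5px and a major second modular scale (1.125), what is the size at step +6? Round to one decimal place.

29.4px

A modular type scale is a geometric sequence: sizeₙ = base × rⁿ.
14.5 × 1.125⁶ = 14.5 × 2.02729 ≈ 29.40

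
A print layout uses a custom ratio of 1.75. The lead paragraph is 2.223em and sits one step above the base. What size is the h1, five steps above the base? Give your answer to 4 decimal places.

20.8493em

2.223 × 1.75⁴ = 2.223 × 9.37891 ≈ 20.8493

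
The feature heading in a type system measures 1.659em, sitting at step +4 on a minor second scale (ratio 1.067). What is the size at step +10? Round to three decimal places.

2.448em

The gap is 10 − (4) = 6 steps, so the factor is 1.067^6.
1.659 × 1.067⁶ = 1.659 × 1.47566 ≈ 2.448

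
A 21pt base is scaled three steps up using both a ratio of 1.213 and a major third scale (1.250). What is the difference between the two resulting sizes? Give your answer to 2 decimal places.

3.54pt

At 1.213: 21.0 × 1.213³ = 37.4802pt
Major third: 21.0 × 1.250³ = 41.0156pt
Difference: 41.0156 − 37.4802 = 3.5354pt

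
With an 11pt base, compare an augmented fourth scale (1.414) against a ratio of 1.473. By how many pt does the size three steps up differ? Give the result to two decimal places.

4.06pt

Augmented fourth: 11.0 × 1.414³ = 31.0986pt
At 1.473: 11.0 × 1.473³ = 35.1561pt
Difference: 35.1561 − 31.0986 = 4.0575pt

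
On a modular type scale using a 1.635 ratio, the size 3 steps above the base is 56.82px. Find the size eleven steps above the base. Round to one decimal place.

Moving from step +3 to step +11 is 8 steps up, so multiply by r⁸.
56.82 × 1.635⁸ = 56.82 × 51.06720 ≈ 2901.638

2901.6px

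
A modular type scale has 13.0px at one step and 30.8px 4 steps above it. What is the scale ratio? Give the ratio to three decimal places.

The ratio satisfies 13.0 × r⁴ = 30.8, so r = (30.8 / 13.0)^(1/4).
r = 2.3692^(1/4) ≈ 1.2407

1.241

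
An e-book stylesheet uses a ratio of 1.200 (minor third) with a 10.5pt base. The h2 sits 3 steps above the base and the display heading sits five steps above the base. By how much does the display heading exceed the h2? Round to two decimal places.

Step 3: 10.5 × 1.200³ = 18.1440pt
Step 5: 10.5 × 1.200⁵ = 26.1274pt
Difference: 26.1274 − 18.1440 = 7.9834pt

7.98pt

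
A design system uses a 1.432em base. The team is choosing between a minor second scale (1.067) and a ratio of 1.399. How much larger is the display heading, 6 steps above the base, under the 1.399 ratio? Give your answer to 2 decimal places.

Minor second: 1.432 × 1.067⁶ = 2.1131em
At 1.399: 1.432 × 1.399⁶ = 10.7362em
Difference: 10.7362 − 2.1131 = 8.6231em

8.62em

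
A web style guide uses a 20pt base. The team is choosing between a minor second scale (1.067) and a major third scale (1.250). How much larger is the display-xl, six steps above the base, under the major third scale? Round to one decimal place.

Minor second: 20.0 × 1.067⁶ = 29.513pt
Major third: 20.0 × 1.250⁶ = 76.294pt
Difference: 76.294 − 29.513 = 46.781pt

46.8pt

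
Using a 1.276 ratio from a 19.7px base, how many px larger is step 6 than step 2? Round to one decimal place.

Step 2: 19.7 × 1.276² = 32.075px
Step 6: 19.7 × 1.276⁶ = 85.030px
Difference: 85.030 − 32.075 = 52.955px

53.0px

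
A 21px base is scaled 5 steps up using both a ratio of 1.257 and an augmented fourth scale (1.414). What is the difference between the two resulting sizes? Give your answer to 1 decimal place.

52.8px

At 1.257: 21.0 × 1.257⁵ = 65.902px
Augmented fourth: 21.0 × 1.414⁵ = 118.704px
Difference: 118.704 − 65.902 = 52.802px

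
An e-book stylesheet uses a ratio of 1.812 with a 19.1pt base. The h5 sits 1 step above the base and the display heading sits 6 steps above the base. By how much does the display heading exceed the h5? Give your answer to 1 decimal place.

641.4pt

Step 1: 19.1 × 1.812 = 34.609pt
Step 6: 19.1 × 1.812⁶ = 676.056pt
Difference: 676.056 − 34.609 = 641.447pt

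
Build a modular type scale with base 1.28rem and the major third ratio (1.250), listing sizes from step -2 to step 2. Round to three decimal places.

0.819rem, 1.024rem, 1.280rem, 1.600rem, 2.000rem

Step -2: 1.28 ÷ 1.250² = 0.819
Step -1: 1.28 ÷ 1.250 = 1.024
Step 0: 1.28rem
Step 1: 1.28 × 1.250 = 1.600
Step 2: 1.28 × 1.250² = 2.000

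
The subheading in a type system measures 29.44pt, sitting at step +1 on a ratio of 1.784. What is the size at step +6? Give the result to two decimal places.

532.00pt

29.44 × 1.784⁵ = 29.44 × 18.07067 ≈ 532.001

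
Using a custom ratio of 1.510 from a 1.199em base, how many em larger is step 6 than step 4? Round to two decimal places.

Step 4: 1.199 × 1.510⁴ = 6.2334em
Step 6: 1.199 × 1.510⁶ = 14.2128em
Difference: 14.2128 − 6.2334 = 7.9794em

7.98em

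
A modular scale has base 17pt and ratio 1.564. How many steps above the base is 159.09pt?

1.564ⁿ = 159.09 / 17 = 9.3582
n = ln(9.3582) / ln(1.564) = 2.2363 / 0.4472 ≈ 5.00

5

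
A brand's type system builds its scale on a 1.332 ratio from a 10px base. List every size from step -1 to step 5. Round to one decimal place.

7.5px, 10.0px, 13.3px, 17.7px, 23.6px, 31.5px, 41.9px

Step -1: 10.0 ÷ 1.332 = 7.5
Step 0: 10px
Step 1: 10.0 × 1.332 = 13.3
Step 2: 10.0 × 1.332² = 17.7
Step 3: 10.0 × 1.332³ = 23.6
Step 4: 10.0 × 1.332⁴ = 31.5
Step 5: 10.0 × 1.332⁵ = 41.9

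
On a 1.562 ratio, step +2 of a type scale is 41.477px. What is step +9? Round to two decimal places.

41.477 × 1.562⁷ = 41.477 × 22.68648 ≈ 940.967

940.97px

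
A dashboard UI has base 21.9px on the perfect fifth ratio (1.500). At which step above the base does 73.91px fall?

3

1.500ⁿ = 73.91 / 21.9 = 3.3749
n = ln(3.3749) / ln(1.500) = 1.2164 / 0.4055 ≈ 3.00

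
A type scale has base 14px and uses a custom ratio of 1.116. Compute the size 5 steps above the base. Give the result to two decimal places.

24.24px

14.0 × 1.116⁵ = 14.0 × 1.73110 ≈ 24.24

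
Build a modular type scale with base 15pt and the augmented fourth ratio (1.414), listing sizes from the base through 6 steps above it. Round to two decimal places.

Step 0: 15pt
Step 1: 15.0 × 1.414 = 21.21
Step 2: 15.0 × 1.414² = 29.99
Step 3: 15.0 × 1.414³ = 42.41
Step 4: 15.0 × 1.414⁴ = 59.96
Step 5: 15.0 × 1.414⁵ = 84.79
Step 6: 15.0 × 1.414⁶ = 119.89

15.00pt, 21.21pt, 29.99pt, 42.41pt, 59.96pt, 84.79pt, 119.89pt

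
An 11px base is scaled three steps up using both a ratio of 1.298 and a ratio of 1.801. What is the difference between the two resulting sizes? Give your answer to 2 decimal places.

40.20px

At 1.298: 11.0 × 1.298³ = 24.0556px
At 1.801: 11.0 × 1.801³ = 64.2590px
Difference: 64.2590 − 24.0556 = 40.2034px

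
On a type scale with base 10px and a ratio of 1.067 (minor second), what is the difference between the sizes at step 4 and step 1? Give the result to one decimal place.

Step 1: 10.0 × 1.067 = 10.670px
Step 4: 10.0 × 1.067⁴ = 12.962px
Difference: 12.962 − 10.670 = 2.292px

2.3px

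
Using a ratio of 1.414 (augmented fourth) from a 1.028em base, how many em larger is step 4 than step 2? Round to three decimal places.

2.054em

Step 2: 1.028 × 1.414² = 2.05538em
Step 4: 1.028 × 1.414⁴ = 4.10952em
Difference: 4.10952 − 2.05538 = 2.05414em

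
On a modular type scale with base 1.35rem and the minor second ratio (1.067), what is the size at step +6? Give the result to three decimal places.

1.992rem

Each step on a modular scale multiplies by the ratio, so the size n steps from the base is base × ratioⁿ.
1.35 × 1.067⁶ = 1.35 × 1.47566 ≈ 1.992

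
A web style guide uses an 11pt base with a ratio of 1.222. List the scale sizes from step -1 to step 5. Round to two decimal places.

Step -1: 11.0 ÷ 1.222 = 9.00
Step 0: 11pt
Step 1: 11.0 × 1.222 = 13.44
Step 2: 11.0 × 1.222² = 16.43
Step 3: 11.0 × 1.222³ = 20.07
Step 4: 11.0 × 1.222⁴ = 24.53
Step 5: 11.0 × 1.222⁵ = 29.97

9.00pt, 11.00pt, 13.44pt, 16.43pt, 20.07pt, 24.53pt, 29.97pt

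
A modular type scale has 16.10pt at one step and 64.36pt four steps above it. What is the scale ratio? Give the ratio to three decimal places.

The ratio satisfies 16.10 × r⁴ = 64.36, so r = (64.36 / 16.10)^(1/4).
r = 3.9975^(1/4) ≈ 1.4140

1.414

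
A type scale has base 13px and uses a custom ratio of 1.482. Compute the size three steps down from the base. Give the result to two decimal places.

13.0 ÷ 1.482³ = 13.0 ÷ 3.25495 ≈ 3.99

3.99px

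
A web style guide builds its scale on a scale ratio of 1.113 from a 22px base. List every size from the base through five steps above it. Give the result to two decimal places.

22.00px, 24.49px, 27.25px, 30.33px, 33.76px, 37.57px

Step 0: 22px
Step 1: 22.0 × 1.113 = 24.49
Step 2: 22.0 × 1.113² = 27.25
Step 3: 22.0 × 1.113³ = 30.33
Step 4: 22.0 × 1.113⁴ = 33.76
Step 5: 22.0 × 1.113⁵ = 37.57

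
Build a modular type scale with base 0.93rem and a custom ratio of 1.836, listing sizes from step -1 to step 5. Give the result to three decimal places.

0.507rem, 0.930rem, 1.707rem, 3.135rem, 5.756rem, 10.568rem, 19.402rem

Step -1: 0.93 ÷ 1.836 = 0.507
Step 0: 0.93rem
Step 1: 0.93 × 1.836 = 1.707
Step 2: 0.93 × 1.836² = 3.135
Step 3: 0.93 × 1.836³ = 5.756
Step 4: 0.93 × 1.836⁴ = 10.568
Step 5: 0.93 × 1.836⁵ = 19.402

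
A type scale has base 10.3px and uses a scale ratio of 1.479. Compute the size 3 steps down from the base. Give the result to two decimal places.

10.3 ÷ 1.479³ = 10.3 ÷ 3.23523 ≈ 3.18

3.18px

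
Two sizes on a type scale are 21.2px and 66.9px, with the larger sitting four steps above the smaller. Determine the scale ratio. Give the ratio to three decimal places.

The ratio satisfies 21.2 × r⁴ = 66.9, so r = (66.9 / 21.2)^(1/4).
r = 3.1557^(1/4) ≈ 1.3328

1.333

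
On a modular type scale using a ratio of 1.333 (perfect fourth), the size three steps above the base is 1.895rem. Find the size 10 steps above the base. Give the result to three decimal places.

The gap is 10 − (3) = 7 steps, so the factor is 1.333^7.
1.895 × 1.333⁷ = 1.895 × 7.47844 ≈ 14.172

14.172rem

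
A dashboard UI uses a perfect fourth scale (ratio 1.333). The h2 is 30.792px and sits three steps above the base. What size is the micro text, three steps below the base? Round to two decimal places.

5.49px

30.792 ÷ 1.333⁶ = 30.792 ÷ 5.61023 ≈ 5.489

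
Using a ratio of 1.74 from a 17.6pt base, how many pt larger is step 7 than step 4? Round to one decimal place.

688.6pt

Step 4: 17.6 × 1.74⁴ = 161.328pt
Step 7: 17.6 × 1.74⁷ = 849.880pt
Difference: 849.880 − 161.328 = 688.552pt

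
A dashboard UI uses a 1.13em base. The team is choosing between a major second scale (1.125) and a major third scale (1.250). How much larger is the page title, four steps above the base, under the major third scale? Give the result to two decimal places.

0.95em

Major second: 1.13 × 1.125⁴ = 1.8100em
Major third: 1.13 × 1.250⁴ = 2.7588em
Difference: 2.7588 − 1.8100 = 0.9488em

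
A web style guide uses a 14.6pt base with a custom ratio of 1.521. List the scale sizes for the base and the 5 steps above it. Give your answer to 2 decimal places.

Step 0: 14.6pt
Step 1: 14.6 × 1.521 = 22.21
Step 2: 14.6 × 1.521² = 33.78
Step 3: 14.6 × 1.521³ = 51.37
Step 4: 14.6 × 1.521⁴ = 78.14
Step 5: 14.6 × 1.521⁵ = 118.85

14.60pt, 22.21pt, 33.78pt, 51.37pt, 78.14pt, 118.85pt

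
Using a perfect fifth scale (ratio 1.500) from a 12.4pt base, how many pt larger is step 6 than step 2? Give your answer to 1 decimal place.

113.3pt

Step 2: 12.4 × 1.500² = 27.900pt
Step 6: 12.4 × 1.500⁶ = 141.244pt
Difference: 141.244 − 27.900 = 113.344pt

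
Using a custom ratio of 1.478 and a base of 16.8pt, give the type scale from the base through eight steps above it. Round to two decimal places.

Step 0: 16.8pt
Step 1: 16.8 × 1.478 = 24.83
Step 2: 16.8 × 1.478² = 36.70
Step 3: 16.8 × 1.478³ = 54.24
Step 4: 16.8 × 1.478⁴ = 80.17
Step 5: 16.8 × 1.478⁵ = 118.49
Step 6: 16.8 × 1.478⁶ = 175.13
Step 7: 16.8 × 1.478⁷ = 258.84
Step 8: 16.8 × 1.478⁸ = 382.56

16.80pt, 24.83pt, 36.70pt, 54.24pt, 80.17pt, 118.49pt, 175.13pt, 258.84pt, 382.56pt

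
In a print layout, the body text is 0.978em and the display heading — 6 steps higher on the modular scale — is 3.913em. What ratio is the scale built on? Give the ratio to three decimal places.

The ratio satisfies 0.978 × r⁶ = 3.913, so r = (3.913 / 0.978)^(1/6).
r = 4.0010^(1/6) ≈ 1.2600

1.260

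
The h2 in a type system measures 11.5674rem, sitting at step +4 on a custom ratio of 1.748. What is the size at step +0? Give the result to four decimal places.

1.2390rem

Moving from step +4 to step +0 is 4 steps down, so divide by r⁴.
11.5674 ÷ 1.748⁴ = 11.5674 ÷ 9.33610 ≈ 1.2390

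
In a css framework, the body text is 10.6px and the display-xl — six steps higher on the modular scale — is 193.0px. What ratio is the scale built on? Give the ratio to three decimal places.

The ratio satisfies 10.6 × r⁶ = 193.0, so r = (193.0 / 10.6)^(1/6).
r = 18.2075^(1/6) ≈ 1.6220

1.622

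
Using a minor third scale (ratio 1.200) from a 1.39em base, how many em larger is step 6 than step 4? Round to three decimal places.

Step 4: 1.39 × 1.200⁴ = 2.88230em
Step 6: 1.39 × 1.200⁶ = 4.15052em
Difference: 4.15052 − 2.88230 = 1.26822em

1.268em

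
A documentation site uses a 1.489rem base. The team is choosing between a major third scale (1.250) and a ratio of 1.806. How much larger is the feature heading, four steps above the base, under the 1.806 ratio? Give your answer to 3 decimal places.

Major third: 1.489 × 1.250⁴ = 3.63525rem
At 1.806: 1.489 × 1.806⁴ = 15.84038rem
Difference: 15.84038 − 3.63525 = 12.20513rem

12.205rem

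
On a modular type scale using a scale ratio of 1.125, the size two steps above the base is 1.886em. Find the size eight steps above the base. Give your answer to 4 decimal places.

Moving from step +2 to step +8 is 6 steps up, so multiply by r⁶.
1.886 × 1.125⁶ = 1.886 × 2.02729 ≈ 3.8235

3.8235em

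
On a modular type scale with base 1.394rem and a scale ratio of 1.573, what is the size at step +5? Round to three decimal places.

A modular type scale is a geometric sequence: sizeₙ = base × rⁿ.
1.394 × 1.573⁵ = 1.394 × 9.63038 ≈ 13.425

13.425rem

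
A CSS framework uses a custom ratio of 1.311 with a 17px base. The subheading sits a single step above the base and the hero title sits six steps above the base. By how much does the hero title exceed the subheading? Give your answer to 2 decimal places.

64.02px

Step 1: 17.0 × 1.311 = 22.2870px
Step 6: 17.0 × 1.311⁶ = 86.3108px
Difference: 86.3108 − 22.2870 = 64.0238px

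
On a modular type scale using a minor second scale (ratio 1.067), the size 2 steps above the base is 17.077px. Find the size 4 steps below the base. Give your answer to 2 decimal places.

11.57px

17.077 ÷ 1.067⁶ = 17.077 ÷ 1.47566 ≈ 11.572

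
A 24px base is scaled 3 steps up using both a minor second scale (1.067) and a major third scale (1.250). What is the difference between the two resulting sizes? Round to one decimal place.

Minor second: 24.0 × 1.067³ = 29.154px
Major third: 24.0 × 1.250³ = 46.875px
Difference: 46.875 − 29.154 = 17.721px

17.7px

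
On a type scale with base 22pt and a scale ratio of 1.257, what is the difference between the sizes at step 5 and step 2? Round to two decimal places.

34.28pt

Step 2: 22.0 × 1.257² = 34.7611pt
Step 5: 22.0 × 1.257⁵ = 69.0397pt
Difference: 69.0397 − 34.7611 = 34.2786pt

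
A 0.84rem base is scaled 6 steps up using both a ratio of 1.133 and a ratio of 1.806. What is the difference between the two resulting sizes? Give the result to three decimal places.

27.370rem

At 1.133: 0.84 × 1.133⁶ = 1.77688rem
At 1.806: 0.84 × 1.806⁶ = 29.14646rem
Difference: 29.14646 − 1.77688 = 27.36958rem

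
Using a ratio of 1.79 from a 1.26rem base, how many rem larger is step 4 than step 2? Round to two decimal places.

Step 2: 1.26 × 1.79² = 4.0372rem
Step 4: 1.26 × 1.79⁴ = 12.9355rem
Difference: 12.9355 − 4.0372 = 8.8983rem

8.90rem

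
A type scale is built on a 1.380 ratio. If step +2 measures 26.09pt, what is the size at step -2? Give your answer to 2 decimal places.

26.09 ÷ 1.380⁴ = 26.09 ÷ 3.62674 ≈ 7.194

7.19pt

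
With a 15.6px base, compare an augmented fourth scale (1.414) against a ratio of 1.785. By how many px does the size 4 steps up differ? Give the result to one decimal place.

96.0px

Augmented fourth: 15.6 × 1.414⁴ = 62.362px
At 1.785: 15.6 × 1.785⁴ = 158.372px
Difference: 158.372 − 62.362 = 96.010px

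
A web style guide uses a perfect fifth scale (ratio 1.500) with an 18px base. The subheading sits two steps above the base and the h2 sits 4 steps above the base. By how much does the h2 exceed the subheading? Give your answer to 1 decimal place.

Step 2: 18.0 × 1.500² = 40.500px
Step 4: 18.0 × 1.500⁴ = 91.125px
Difference: 91.125 − 40.500 = 50.625px

50.6px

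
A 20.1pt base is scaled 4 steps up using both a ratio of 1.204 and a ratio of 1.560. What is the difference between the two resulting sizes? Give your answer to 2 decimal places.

At 1.204: 20.1 × 1.204⁴ = 42.2379pt
At 1.560: 20.1 × 1.560⁴ = 119.0404pt
Difference: 119.0404 − 42.2379 = 76.8025pt

76.80pt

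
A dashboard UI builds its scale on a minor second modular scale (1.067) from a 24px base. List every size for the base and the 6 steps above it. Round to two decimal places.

Step 0: 24px
Step 1: 24.0 × 1.067 = 25.61
Step 2: 24.0 × 1.067² = 27.32
Step 3: 24.0 × 1.067³ = 29.15
Step 4: 24.0 × 1.067⁴ = 31.11
Step 5: 24.0 × 1.067⁵ = 33.19
Step 6: 24.0 × 1.067⁶ = 35.42

24.00px, 25.61px, 27.32px, 29.15px, 31.11px, 33.19px, 35.42px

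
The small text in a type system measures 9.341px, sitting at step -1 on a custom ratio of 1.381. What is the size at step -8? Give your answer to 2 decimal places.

9.341 ÷ 1.381⁷ = 9.341 ÷ 9.57978 ≈ 0.975

0.98px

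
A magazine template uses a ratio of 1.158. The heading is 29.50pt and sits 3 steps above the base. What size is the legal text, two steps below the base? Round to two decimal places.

14.17pt

29.50 ÷ 1.158⁵ = 29.50 ÷ 2.08230 ≈ 14.167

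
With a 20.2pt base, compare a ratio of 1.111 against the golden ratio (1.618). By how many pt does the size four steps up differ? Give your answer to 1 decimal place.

At 1.111: 20.2 × 1.111⁴ = 30.776pt
Golden ratio: 20.2 × 1.618⁴ = 138.441pt
Difference: 138.441 − 30.776 = 107.665pt

107.7pt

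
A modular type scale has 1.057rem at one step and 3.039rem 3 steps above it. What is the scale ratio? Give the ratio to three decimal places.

The ratio satisfies 1.057 × r³ = 3.039, so r = (3.039 / 1.057)^(1/3).
r = 2.8751^(1/3) ≈ 1.4220

1.422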